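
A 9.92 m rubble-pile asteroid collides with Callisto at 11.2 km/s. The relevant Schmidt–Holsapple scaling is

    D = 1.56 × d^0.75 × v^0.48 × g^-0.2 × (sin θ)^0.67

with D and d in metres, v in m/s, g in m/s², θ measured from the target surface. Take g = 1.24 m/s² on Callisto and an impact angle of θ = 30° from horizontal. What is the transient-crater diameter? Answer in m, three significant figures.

D ≈ 461 m

In SI units: v = 11200 m/s.
d^0.75 = 9.92^0.75 = 5.590
v^0.48 = 11200^0.48 = 87.83
g^-0.2 = 1.24^-0.2 = 0.9579
(sin 30°)^0.67 = 0.5000^0.67 = 0.6285
D = 1.56 × 5.590 × 87.83 × 0.9579 × 0.6285 = 461.1 m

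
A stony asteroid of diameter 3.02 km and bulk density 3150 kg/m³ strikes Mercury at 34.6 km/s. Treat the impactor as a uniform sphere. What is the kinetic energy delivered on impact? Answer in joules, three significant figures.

E ≈ 2.72 × 10^22 J

d = 3020 m; v = 34600 m/s.
Mass m = (π/6) ρ d³ = (π/6) × 3150 × (3020)³ = 4.543 × 10^13 kg
E = ½ m v² = 0.5 × 4.543 × 10^13 × (34600)² = 2.719 × 10^22 J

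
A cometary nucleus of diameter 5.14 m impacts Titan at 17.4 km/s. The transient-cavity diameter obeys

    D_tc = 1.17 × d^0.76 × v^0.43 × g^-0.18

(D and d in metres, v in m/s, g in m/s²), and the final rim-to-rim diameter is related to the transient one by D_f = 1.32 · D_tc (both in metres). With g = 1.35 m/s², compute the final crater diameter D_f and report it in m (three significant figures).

D_f ≈ 338 m

v = 17400 m/s.
d^0.76 = 5.14^0.76 = 3.470
v^0.43 = 17400^0.43 = 66.59
g^-0.18 = 1.35^-0.18 = 0.9474
D_tc = 1.17 × 3.470 × 66.59 × 0.9474 = 256.1 m
D_f = 1.32 × 256.1 = 338.1 m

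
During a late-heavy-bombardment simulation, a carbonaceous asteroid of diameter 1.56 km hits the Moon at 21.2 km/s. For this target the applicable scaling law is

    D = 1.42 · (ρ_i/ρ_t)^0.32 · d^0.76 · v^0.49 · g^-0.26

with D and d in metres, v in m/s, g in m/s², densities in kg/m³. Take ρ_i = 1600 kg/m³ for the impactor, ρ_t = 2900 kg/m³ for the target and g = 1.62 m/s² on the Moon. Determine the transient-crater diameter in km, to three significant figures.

D ≈ 36.5 km

In SI units: d = 1560 m, v = 21200 m/s.
(ρ_i/ρ_t)^0.32 = (1600/2900)^0.32 = 0.8267
d^0.76 = 1560^0.76 = 267.2
v^0.49 = 21200^0.49 = 131.8
g^-0.26 = 1.62^-0.26 = 0.8821
D = 1.42 × 0.8267 × 267.2 × 131.8 × 0.8821 = 36467 m
   = 36.47 km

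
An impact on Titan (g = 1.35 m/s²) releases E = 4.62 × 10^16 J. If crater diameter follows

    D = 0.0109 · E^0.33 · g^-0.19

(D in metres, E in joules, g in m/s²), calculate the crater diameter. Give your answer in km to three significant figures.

E^0.33 = (4.62 × 10^16)^0.33 = 3.157 × 10^5
g^-0.19 = 1.35^-0.19 = 0.9446
D = 0.0109 × 3.157 × 10^5 × 0.9446 = 3250 m
   = 3.250 km

D ≈ 3.25 km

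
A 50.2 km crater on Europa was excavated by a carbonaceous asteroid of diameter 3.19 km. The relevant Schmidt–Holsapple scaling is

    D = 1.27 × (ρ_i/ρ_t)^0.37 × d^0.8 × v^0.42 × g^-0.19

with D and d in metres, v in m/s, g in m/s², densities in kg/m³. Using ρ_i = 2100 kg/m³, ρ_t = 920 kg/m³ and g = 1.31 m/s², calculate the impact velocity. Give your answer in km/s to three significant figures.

Rearranging for v: v = [D / (1.27 · (2100/920)^0.37 · 3190^0.8 · 1.31^-0.19)]^(1/0.42).
D = 50200 m.
(2100/920)^0.37 = 1.357
3190^0.8 = 635.4
1.31^-0.19 = 0.9500
Denominator = 1.27 × 1.357 × 635.4 × 0.9500 = 1040
D / 1040 = 50200 / 1040 = 48.27
v = 48.27^(1/0.42) = 48.27^2.381 = 10206 m/s

v ≈ 10.2 km/s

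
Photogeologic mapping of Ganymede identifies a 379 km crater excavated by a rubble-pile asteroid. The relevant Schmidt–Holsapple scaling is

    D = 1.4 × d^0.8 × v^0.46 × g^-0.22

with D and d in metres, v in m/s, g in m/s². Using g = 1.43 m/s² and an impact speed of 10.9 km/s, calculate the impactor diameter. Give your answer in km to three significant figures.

Rearranging for d: d = [D / (1.4 · 10900^0.46 · 1.43^-0.22)]^(1/0.8).
D = 379000 m.
10900^0.46 = 71.98
1.43^-0.22 = 0.9243
Denominator = 1.4 × 71.98 × 0.9243 = 93.14
D / 93.14 = 379000 / 93.14 = 4069
d = 4069^(1/0.8) = 4069^1.25 = 32498 m

d ≈ 32.5 km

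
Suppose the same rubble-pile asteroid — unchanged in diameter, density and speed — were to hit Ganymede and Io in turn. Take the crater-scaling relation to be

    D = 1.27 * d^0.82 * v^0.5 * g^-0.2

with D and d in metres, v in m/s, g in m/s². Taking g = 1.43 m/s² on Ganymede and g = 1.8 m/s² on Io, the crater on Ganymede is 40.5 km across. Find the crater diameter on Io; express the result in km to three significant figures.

All impactor-dependent factors cancel in the ratio, leaving D_Io/D_Ganymede = (g_Io/g_Ganymede)^-0.2.
(1.8/1.43)^-0.2 = 1.259^-0.2 = 0.9550
D_Io = 0.9550 × 40.5 km = 38.7 km

D ≈ 38.7 km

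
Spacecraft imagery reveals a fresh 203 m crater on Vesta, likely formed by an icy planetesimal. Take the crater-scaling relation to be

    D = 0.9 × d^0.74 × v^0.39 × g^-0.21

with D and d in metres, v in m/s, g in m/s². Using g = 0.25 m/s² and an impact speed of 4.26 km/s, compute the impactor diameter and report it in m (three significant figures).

d ≈ 12.5 m

Rearranging for d: d = [D / (0.9 · 4260^0.39 · 0.25^-0.21)]^(1/0.74).
4260^0.39 = 26.03
0.25^-0.21 = 1.338
Denominator = 0.9 × 26.03 × 1.338 = 31.35
D / 31.35 = 203 / 31.35 = 6.475
d = 6.475^(1/0.74) = 6.475^1.3514 = 12.48 m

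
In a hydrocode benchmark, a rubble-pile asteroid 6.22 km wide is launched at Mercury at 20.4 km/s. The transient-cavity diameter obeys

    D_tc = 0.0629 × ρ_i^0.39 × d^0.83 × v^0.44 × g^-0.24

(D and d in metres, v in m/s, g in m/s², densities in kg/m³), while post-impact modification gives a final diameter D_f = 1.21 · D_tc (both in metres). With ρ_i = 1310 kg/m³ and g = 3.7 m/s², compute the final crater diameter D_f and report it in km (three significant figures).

D_f ≈ 101 km

In SI: d = 6220 m, v = 20400 m/s.
ρ_i^0.39 = 1310^0.39 = 16.43
d^0.83 = 6220^0.83 = 1409
v^0.44 = 20400^0.44 = 78.75
g^-0.24 = 3.7^-0.24 = 0.7305
D_tc = 0.0629 × 16.43 × 1409 × 78.75 × 0.7305 = 83770 m
D_f = 1.21 × 83770 = 1.014 × 10^5 m
     = 101.4 km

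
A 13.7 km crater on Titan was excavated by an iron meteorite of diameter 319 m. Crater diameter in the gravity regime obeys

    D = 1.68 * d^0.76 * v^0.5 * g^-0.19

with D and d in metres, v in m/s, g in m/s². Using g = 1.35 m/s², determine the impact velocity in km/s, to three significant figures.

Rearranging for v: v = [D / (1.68 · 319^0.76 · 1.35^-0.19)]^(1/0.5).
D = 13700 m.
319^0.76 = 79.96
1.35^-0.19 = 0.9446
Denominator = 1.68 × 79.96 × 0.9446 = 126.9
D / 126.9 = 13700 / 126.9 = 108.0
v = 108.0^(1/0.5) = 108.0^2 = 11664 m/s

v ≈ 11.7 km/s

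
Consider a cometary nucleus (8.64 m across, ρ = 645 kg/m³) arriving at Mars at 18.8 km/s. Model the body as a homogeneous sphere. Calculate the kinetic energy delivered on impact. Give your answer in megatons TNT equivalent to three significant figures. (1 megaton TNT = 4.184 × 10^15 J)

E ≈ 9.20 × 10^-3 Mt TNT

v = 18800 m/s.
Mass m = (π/6) ρ d³ = (π/6) × 645 × (8.64)³ = 2.178 × 10^5 kg
E = ½ m v² = 0.5 × 2.178 × 10^5 × (18800)² = 3.849 × 10^13 J
   = 3.849 × 10^13 / 4.184×10^15 = 9.199 × 10^-3 Mt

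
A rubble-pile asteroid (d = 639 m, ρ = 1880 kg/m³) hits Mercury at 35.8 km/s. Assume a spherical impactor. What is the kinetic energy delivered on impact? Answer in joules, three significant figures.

E ≈ 1.65 × 10^20 J

v = 35800 m/s.
Mass m = (π/6) ρ d³ = (π/6) × 1880 × (639)³ = 2.568 × 10^11 kg
E = ½ m v² = 0.5 × 2.568 × 10^11 × (35800)² = 1.646 × 10^20 J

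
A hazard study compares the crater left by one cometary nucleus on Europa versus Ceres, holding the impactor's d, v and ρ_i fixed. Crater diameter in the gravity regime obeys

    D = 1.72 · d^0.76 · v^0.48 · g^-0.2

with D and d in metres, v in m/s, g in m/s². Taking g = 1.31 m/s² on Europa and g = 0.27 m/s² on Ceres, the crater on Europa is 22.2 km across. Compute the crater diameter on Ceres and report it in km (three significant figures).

D ≈ 30.4 km

All impactor-dependent factors cancel in the ratio, leaving D_Ceres/D_Europa = (g_Ceres/g_Europa)^-0.2.
(0.27/1.31)^-0.2 = 0.2061^-0.2 = 1.371
D_Ceres = 1.371 × 22.2 km = 30.4 km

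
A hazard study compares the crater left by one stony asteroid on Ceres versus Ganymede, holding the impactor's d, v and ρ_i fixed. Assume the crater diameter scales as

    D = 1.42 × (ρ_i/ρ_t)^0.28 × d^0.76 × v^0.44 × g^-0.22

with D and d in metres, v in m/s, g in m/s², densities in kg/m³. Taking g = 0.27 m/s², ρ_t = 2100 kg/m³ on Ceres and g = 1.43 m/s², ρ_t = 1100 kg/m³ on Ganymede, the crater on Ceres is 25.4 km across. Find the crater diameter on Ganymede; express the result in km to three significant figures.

The impactor-only factors (d, v, ρ_i) cancel in the ratio, leaving D_Ganymede/D_Ceres = (g_Ganymede/g_Ceres)^-0.22 · (ρ_t,Ceres/ρ_t,Ganymede)^0.28.
(1.43/0.27)^-0.22 = 5.296^-0.22 = 0.6930
(2100/1100)^0.28 = 1.909^0.28 = 1.198
Ratio = 0.6930 × 1.198 = 0.8302
D_Ganymede = 0.8302 × 25.4 km = 21.1 km

D ≈ 21.1 km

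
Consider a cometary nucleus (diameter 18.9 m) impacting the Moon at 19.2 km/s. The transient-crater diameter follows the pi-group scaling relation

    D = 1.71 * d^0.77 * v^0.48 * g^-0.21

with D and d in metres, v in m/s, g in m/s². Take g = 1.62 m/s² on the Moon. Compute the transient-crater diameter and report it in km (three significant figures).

In SI units: v = 19200 m/s.
d^0.77 = 18.9^0.77 = 9.613
v^0.48 = 19200^0.48 = 113.8
g^-0.21 = 1.62^-0.21 = 0.9037
D = 1.71 × 9.613 × 113.8 × 0.9037 = 1691 m
   = 1.691 km

D ≈ 1.69 km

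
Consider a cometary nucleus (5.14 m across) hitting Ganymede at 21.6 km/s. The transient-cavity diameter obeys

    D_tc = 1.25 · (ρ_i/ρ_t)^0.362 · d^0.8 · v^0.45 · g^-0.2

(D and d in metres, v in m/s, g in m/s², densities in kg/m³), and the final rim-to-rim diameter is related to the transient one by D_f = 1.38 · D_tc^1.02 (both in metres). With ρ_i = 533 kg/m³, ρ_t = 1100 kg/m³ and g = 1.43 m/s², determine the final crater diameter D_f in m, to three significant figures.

D_f ≈ 458 m

v = 21600 m/s.
(ρ_i/ρ_t)^0.362 = (533/1100)^0.362 = 0.7693
d^0.8 = 5.14^0.8 = 3.705
v^0.45 = 21600^0.45 = 89.23
g^-0.2 = 1.43^-0.2 = 0.9310
D_tc = 1.25 × 0.7693 × 3.705 × 89.23 × 0.9310 = 296.0 m
D_f = 1.38 × (296.0)^1.02 = 457.7 m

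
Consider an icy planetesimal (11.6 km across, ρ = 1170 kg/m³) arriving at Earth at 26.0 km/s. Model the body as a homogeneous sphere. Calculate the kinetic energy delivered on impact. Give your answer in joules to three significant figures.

d = 11600 m; v = 26000 m/s.
Mass m = (π/6) ρ d³ = (π/6) × 1170 × (11600)³ = 9.562 × 10^14 kg
E = ½ m v² = 0.5 × 9.562 × 10^14 × (26000)² = 3.232 × 10^23 J

E ≈ 3.23 × 10^23 J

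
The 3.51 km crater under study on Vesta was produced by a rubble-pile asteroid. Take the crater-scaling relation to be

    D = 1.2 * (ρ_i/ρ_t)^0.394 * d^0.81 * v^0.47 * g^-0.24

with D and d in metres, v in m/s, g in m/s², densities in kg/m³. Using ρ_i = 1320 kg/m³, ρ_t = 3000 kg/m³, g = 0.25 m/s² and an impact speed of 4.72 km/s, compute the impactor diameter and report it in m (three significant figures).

d ≈ 139 m

Rearranging for d: d = [D / (1.2 · (1320/3000)^0.394 · 4720^0.47 · 0.25^-0.24)]^(1/0.81).
D = 3510 m.
(1320/3000)^0.394 = 0.7236
4720^0.47 = 53.30
0.25^-0.24 = 1.395
Denominator = 1.2 × 0.7236 × 53.30 × 1.395 = 64.56
D / 64.56 = 3510 / 64.56 = 54.37
d = 54.37^(1/0.81) = 54.37^1.2346 = 138.8 m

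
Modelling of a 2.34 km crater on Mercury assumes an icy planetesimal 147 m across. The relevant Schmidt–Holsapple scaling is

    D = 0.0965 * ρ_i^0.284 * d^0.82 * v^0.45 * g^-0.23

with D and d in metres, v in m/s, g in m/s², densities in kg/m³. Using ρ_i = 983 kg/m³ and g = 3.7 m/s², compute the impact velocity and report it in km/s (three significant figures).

Rearranging for v: v = [D / (0.0965 · 983^0.284 · 147^0.82 · 3.7^-0.23)]^(1/0.45).
D = 2340 m.
983^0.284 = 7.078
147^0.82 = 59.87
3.7^-0.23 = 0.7401
Denominator = 0.0965 × 7.078 × 59.87 × 0.7401 = 30.26
D / 30.26 = 2340 / 30.26 = 77.33
v = 77.33^(1/0.45) = 77.33^2.2222 = 15714 m/s

v ≈ 15.7 km/s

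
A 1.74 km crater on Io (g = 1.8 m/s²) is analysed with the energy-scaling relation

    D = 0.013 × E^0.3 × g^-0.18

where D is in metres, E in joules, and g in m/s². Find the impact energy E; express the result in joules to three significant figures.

E ≈ 1.75 × 10^17 J

Rearranging: E = [D / (0.013 · g^-0.18)]^(1/0.3).
D = 1740 m.
g^-0.18 = 1.8^-0.18 = 0.8996
D / (0.013 × 0.8996) = 1740 / (0.01169) = 1.488 × 10^5
E = (1.488 × 10^5)^3.3333 = 1.745 × 10^17 J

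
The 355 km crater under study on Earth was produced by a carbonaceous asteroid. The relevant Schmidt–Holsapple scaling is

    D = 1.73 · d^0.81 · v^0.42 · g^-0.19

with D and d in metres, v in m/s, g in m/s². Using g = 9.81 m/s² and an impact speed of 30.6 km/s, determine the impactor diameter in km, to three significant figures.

Rearranging for d: d = [D / (1.73 · 30600^0.42 · 9.81^-0.19)]^(1/0.81).
D = 355000 m.
30600^0.42 = 76.56
9.81^-0.19 = 0.6480
Denominator = 1.73 × 76.56 × 0.6480 = 85.83
D / 85.83 = 355000 / 85.83 = 4136
d = 4136^(1/0.81) = 4136^1.2346 = 29176 m

d ≈ 29.2 km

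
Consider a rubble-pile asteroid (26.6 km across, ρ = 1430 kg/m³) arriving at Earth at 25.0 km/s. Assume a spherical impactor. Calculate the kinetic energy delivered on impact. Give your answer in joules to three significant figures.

E ≈ 4.40 × 10^24 J

d = 26600 m; v = 25000 m/s.
Mass m = (π/6) ρ d³ = (π/6) × 1430 × (26600)³ = 1.409 × 10^16 kg
E = ½ m v² = 0.5 × 1.409 × 10^16 × (25000)² = 4.403 × 10^24 J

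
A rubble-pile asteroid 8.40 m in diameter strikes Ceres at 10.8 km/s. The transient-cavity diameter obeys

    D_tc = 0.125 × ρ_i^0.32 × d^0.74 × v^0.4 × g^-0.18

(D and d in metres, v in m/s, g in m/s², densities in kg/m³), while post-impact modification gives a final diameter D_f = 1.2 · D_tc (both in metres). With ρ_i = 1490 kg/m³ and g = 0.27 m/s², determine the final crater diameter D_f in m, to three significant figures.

v = 10800 m/s.
ρ_i^0.32 = 1490^0.32 = 10.36
d^0.74 = 8.4^0.74 = 4.830
v^0.4 = 10800^0.4 = 41.06
g^-0.18 = 0.27^-0.18 = 1.266
D_tc = 0.125 × 10.36 × 4.830 × 41.06 × 1.266 = 325.1 m
D_f = 1.2 × 325.1 = 390.1 m

D_f ≈ 390 m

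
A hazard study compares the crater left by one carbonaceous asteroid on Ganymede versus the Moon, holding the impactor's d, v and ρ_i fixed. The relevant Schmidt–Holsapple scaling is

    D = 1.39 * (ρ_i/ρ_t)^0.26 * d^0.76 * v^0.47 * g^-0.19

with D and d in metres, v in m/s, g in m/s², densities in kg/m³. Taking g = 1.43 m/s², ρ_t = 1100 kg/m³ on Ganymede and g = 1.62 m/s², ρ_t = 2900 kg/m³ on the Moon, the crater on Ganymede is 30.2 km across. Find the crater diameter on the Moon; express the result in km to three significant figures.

D ≈ 22.9 km

The impactor-only factors (d, v, ρ_i) cancel in the ratio, leaving D_Moon/D_Ganymede = (g_Moon/g_Ganymede)^-0.19 · (ρ_t,Ganymede/ρ_t,Moon)^0.26.
(1.62/1.43)^-0.19 = 1.133^-0.19 = 0.9766
(1100/2900)^0.26 = 0.3793^0.26 = 0.7772
Ratio = 0.9766 × 0.7772 = 0.7590
D_Moon = 0.7590 × 30.2 km = 22.9 km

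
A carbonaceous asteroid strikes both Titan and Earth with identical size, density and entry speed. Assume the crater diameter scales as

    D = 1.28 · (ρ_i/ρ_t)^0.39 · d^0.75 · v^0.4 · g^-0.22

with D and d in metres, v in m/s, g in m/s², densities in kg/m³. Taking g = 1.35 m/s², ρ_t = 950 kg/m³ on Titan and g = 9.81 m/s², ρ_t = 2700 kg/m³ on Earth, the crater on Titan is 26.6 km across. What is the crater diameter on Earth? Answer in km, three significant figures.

D ≈ 11.4 km

The impactor-only factors (d, v, ρ_i) cancel in the ratio, leaving D_Earth/D_Titan = (g_Earth/g_Titan)^-0.22 · (ρ_t,Titan/ρ_t,Earth)^0.39.
(9.81/1.35)^-0.22 = 7.267^-0.22 = 0.6464
(950/2700)^0.39 = 0.3519^0.39 = 0.6654
Ratio = 0.6464 × 0.6654 = 0.4301
D_Earth = 0.4301 × 26.6 km = 11.4 km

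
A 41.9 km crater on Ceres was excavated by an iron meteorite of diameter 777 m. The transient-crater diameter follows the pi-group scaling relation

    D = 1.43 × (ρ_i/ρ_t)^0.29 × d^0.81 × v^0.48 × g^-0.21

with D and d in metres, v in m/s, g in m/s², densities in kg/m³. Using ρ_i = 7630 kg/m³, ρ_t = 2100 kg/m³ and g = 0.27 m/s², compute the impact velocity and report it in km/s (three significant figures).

Rearranging for v: v = [D / (1.43 · (7630/2100)^0.29 · 777^0.81 · 0.27^-0.21)]^(1/0.48).
D = 41900 m.
(7630/2100)^0.29 = 1.454
777^0.81 = 219.4
0.27^-0.21 = 1.316
Denominator = 1.43 × 1.454 × 219.4 × 1.316 = 600.3
D / 600.3 = 41900 / 600.3 = 69.80
v = 69.80^(1/0.48) = 69.80^2.0833 = 6939 m/s

v ≈ 6.94 km/s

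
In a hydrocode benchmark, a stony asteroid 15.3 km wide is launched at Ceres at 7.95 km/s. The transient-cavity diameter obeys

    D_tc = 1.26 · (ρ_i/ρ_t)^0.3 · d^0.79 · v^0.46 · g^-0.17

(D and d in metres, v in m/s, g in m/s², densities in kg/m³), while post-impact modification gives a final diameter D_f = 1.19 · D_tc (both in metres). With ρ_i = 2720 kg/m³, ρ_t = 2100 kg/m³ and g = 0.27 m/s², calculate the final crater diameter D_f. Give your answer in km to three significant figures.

In SI: d = 15300 m, v = 7950 m/s.
(ρ_i/ρ_t)^0.3 = (2720/2100)^0.3 = 1.081
d^0.79 = 15300^0.79 = 2023
v^0.46 = 7950^0.46 = 62.25
g^-0.17 = 0.27^-0.17 = 1.249
D_tc = 1.26 × 1.081 × 2023 × 62.25 × 1.249 = 2.142 × 10^5 m
D_f = 1.19 × 2.142 × 10^5 = 2.549 × 10^5 m
     = 254.9 km

D_f ≈ 255 km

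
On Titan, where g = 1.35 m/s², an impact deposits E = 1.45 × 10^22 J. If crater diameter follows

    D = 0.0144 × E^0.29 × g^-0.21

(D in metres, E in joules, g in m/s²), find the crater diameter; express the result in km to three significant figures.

D ≈ 36.1 km

E^0.29 = (1.45 × 10^22)^0.29 = 2.672 × 10^6
g^-0.21 = 1.35^-0.21 = 0.9389
D = 0.0144 × 2.672 × 10^6 × 0.9389 = 36126 m
   = 36.13 km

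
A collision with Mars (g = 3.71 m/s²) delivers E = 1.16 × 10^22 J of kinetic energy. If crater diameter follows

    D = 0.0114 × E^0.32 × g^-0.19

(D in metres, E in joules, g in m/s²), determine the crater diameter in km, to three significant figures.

E^0.32 = (1.16 × 10^22)^0.32 = 1.150 × 10^7
g^-0.19 = 3.71^-0.19 = 0.7795
D = 0.0114 × 1.150 × 10^7 × 0.7795 = 1.022 × 10^5 m
   = 102.2 km

D ≈ 102 km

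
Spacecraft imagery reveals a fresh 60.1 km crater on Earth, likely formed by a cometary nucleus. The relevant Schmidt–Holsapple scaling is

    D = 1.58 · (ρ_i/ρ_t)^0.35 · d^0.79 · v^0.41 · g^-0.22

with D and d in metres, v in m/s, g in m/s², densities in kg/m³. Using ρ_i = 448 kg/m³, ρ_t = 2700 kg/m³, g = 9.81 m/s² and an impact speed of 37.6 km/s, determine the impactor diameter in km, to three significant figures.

d ≈ 11.1 km

Rearranging for d: d = [D / (1.58 · (448/2700)^0.35 · 37600^0.41 · 9.81^-0.22)]^(1/0.79).
D = 60100 m.
(448/2700)^0.35 = 0.5333
37600^0.41 = 75.13
9.81^-0.22 = 0.6051
Denominator = 1.58 × 0.5333 × 75.13 × 0.6051 = 38.31
D / 38.31 = 60100 / 38.31 = 1569
d = 1569^(1/0.79) = 1569^1.2658 = 11092 m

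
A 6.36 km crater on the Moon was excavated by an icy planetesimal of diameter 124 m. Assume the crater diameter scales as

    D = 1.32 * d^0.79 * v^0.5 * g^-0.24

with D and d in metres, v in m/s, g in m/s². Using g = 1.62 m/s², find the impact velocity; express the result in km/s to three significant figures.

v ≈ 14.4 km/s

Rearranging for v: v = [D / (1.32 · 124^0.79 · 1.62^-0.24)]^(1/0.5).
D = 6360 m.
124^0.79 = 45.06
1.62^-0.24 = 0.8907
Denominator = 1.32 × 45.06 × 0.8907 = 52.98
D / 52.98 = 6360 / 52.98 = 120.0
v = 120.0^(1/0.5) = 120.0^2 = 14400 m/s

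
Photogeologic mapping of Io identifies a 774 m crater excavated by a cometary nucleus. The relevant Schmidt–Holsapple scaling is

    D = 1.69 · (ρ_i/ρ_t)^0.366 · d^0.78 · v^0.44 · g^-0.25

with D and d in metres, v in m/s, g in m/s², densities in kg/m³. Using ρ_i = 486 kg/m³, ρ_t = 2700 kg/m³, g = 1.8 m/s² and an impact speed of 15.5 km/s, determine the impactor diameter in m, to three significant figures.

Rearranging for d: d = [D / (1.69 · (486/2700)^0.366 · 15500^0.44 · 1.8^-0.25)]^(1/0.78).
(486/2700)^0.366 = 0.5339
15500^0.44 = 69.78
1.8^-0.25 = 0.8633
Denominator = 1.69 × 0.5339 × 69.78 × 0.8633 = 54.35
D / 54.35 = 774 / 54.35 = 14.24
d = 14.24^(1/0.78) = 14.24^1.2821 = 30.12 m

d ≈ 30.1 m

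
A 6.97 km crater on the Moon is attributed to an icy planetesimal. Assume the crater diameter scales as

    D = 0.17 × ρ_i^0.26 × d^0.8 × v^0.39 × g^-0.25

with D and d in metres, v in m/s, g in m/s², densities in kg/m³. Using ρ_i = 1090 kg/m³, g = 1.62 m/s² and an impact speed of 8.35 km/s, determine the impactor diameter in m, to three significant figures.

Rearranging for d: d = [D / (0.17 · 1090^0.26 · 8350^0.39 · 1.62^-0.25)]^(1/0.8).
D = 6970 m.
1090^0.26 = 6.162
8350^0.39 = 33.84
1.62^-0.25 = 0.8864
Denominator = 0.17 × 6.162 × 33.84 × 0.8864 = 31.42
D / 31.42 = 6970 / 31.42 = 221.8
d = 221.8^(1/0.8) = 221.8^1.25 = 856.0 m

d ≈ 856 m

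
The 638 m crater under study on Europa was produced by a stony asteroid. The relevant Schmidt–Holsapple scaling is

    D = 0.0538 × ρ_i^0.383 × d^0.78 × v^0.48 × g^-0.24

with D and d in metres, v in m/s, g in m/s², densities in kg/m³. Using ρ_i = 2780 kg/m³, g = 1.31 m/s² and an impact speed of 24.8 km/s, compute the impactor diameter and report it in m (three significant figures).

d ≈ 7.31 m

Rearranging for d: d = [D / (0.0538 · 2780^0.383 · 24800^0.48 · 1.31^-0.24)]^(1/0.78).
2780^0.383 = 20.85
24800^0.48 = 128.6
1.31^-0.24 = 0.9372
Denominator = 0.0538 × 20.85 × 128.6 × 0.9372 = 135.2
D / 135.2 = 638 / 135.2 = 4.719
d = 4.719^(1/0.78) = 4.719^1.2821 = 7.310 m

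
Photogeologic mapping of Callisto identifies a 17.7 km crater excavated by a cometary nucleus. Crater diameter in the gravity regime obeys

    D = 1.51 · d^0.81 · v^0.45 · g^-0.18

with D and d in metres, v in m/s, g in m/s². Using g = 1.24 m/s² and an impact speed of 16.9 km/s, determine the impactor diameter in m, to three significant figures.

d ≈ 496 m

Rearranging for d: d = [D / (1.51 · 16900^0.45 · 1.24^-0.18)]^(1/0.81).
D = 17700 m.
16900^0.45 = 79.90
1.24^-0.18 = 0.9620
Denominator = 1.51 × 79.90 × 0.9620 = 116.1
D / 116.1 = 17700 / 116.1 = 152.5
d = 152.5^(1/0.81) = 152.5^1.2346 = 496.0 m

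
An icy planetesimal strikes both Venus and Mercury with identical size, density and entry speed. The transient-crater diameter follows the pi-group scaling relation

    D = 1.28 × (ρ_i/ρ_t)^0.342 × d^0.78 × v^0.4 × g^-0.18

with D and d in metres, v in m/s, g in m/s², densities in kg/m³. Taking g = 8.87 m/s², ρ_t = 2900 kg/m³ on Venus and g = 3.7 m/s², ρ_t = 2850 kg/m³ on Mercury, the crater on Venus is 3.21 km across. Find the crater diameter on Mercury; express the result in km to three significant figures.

D ≈ 3.78 km

The impactor-only factors (d, v, ρ_i) cancel in the ratio, leaving D_Mercury/D_Venus = (g_Mercury/g_Venus)^-0.18 · (ρ_t,Venus/ρ_t,Mercury)^0.342.
(3.7/8.87)^-0.18 = 0.4171^-0.18 = 1.170
(2900/2850)^0.342 = 1.018^0.342 = 1.006
Ratio = 1.170 × 1.006 = 1.177
D_Mercury = 1.177 × 3.21 km = 3.78 km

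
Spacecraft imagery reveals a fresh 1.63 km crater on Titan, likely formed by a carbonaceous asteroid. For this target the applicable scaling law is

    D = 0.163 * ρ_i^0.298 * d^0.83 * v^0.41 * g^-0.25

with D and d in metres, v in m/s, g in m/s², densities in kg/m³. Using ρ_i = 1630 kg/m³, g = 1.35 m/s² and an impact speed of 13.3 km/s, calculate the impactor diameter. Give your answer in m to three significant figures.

Rearranging for d: d = [D / (0.163 · 1630^0.298 · 13300^0.41 · 1.35^-0.25)]^(1/0.83).
D = 1630 m.
1630^0.298 = 9.062
13300^0.41 = 49.07
1.35^-0.25 = 0.9277
Denominator = 0.163 × 9.062 × 49.07 × 0.9277 = 67.24
D / 67.24 = 1630 / 67.24 = 24.24
d = 24.24^(1/0.83) = 24.24^1.2048 = 46.57 m

d ≈ 46.6 m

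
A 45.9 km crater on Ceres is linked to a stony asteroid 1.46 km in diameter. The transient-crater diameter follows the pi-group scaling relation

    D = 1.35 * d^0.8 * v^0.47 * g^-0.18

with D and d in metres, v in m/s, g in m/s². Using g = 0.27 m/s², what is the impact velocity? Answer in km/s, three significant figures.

Rearranging for v: v = [D / (1.35 · 1460^0.8 · 0.27^-0.18)]^(1/0.47).
D = 45900 m.
1460^0.8 = 340.0
0.27^-0.18 = 1.266
Denominator = 1.35 × 340.0 × 1.266 = 581.1
D / 581.1 = 45900 / 581.1 = 78.99
v = 78.99^(1/0.47) = 78.99^2.1277 = 10901 m/s

v ≈ 10.9 km/s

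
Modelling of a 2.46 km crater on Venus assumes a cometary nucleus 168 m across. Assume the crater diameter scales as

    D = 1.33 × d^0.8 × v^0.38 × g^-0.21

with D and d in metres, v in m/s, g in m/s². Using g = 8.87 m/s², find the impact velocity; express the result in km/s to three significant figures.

Rearranging for v: v = [D / (1.33 · 168^0.8 · 8.87^-0.21)]^(1/0.38).
D = 2460 m.
168^0.8 = 60.29
8.87^-0.21 = 0.6323
Denominator = 1.33 × 60.29 × 0.6323 = 50.70
D / 50.70 = 2460 / 50.70 = 48.52
v = 48.52^(1/0.38) = 48.52^2.6316 = 27332 m/s

v ≈ 27.3 km/s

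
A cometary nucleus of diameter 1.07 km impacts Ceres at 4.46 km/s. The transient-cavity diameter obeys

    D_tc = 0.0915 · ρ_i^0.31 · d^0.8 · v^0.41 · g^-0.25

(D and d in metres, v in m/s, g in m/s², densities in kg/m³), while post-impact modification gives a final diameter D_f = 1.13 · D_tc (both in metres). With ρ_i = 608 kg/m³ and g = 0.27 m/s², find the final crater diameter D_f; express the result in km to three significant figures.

D_f ≈ 8.70 km

In SI: d = 1070 m, v = 4460 m/s.
ρ_i^0.31 = 608^0.31 = 7.295
d^0.8 = 1070^0.8 = 265.2
v^0.41 = 4460^0.41 = 31.35
g^-0.25 = 0.27^-0.25 = 1.387
D_tc = 0.0915 × 7.295 × 265.2 × 31.35 × 1.387 = 7697 m
D_f = 1.13 × 7697 = 8698 m
     = 8.698 km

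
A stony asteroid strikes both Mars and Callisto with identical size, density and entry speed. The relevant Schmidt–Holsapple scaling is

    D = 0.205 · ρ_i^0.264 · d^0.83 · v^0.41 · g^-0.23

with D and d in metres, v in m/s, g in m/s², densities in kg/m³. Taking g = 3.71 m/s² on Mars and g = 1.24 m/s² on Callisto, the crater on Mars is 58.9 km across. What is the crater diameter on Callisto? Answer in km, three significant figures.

All impactor-dependent factors cancel in the ratio, leaving D_Callisto/D_Mars = (g_Callisto/g_Mars)^-0.23.
(1.24/3.71)^-0.23 = 0.3342^-0.23 = 1.287
D_Callisto = 1.287 × 58.9 km = 75.8 km

D ≈ 75.8 km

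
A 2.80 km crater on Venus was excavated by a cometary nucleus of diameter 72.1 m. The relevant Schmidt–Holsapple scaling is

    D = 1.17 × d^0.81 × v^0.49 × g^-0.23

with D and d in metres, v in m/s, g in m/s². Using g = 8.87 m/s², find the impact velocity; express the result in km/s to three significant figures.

Rearranging for v: v = [D / (1.17 · 72.1^0.81 · 8.87^-0.23)]^(1/0.49).
D = 2800 m.
72.1^0.81 = 31.98
8.87^-0.23 = 0.6053
Denominator = 1.17 × 31.98 × 0.6053 = 22.65
D / 22.65 = 2800 / 22.65 = 123.6
v = 123.6^(1/0.49) = 123.6^2.0408 = 18595 m/s

v ≈ 18.6 km/s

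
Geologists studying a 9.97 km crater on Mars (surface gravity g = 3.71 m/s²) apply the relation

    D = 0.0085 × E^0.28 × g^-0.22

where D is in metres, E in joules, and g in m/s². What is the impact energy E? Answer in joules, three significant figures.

Rearranging: E = [D / (0.0085 · g^-0.22)]^(1/0.28).
D = 9970 m.
g^-0.22 = 3.71^-0.22 = 0.7494
D / (0.0085 × 0.7494) = 9970 / (6.370 × 10^-3) = 1.565 × 10^6
E = (1.565 × 10^6)^3.5714 = 1.328 × 10^22 J

E ≈ 1.33 × 10^22 J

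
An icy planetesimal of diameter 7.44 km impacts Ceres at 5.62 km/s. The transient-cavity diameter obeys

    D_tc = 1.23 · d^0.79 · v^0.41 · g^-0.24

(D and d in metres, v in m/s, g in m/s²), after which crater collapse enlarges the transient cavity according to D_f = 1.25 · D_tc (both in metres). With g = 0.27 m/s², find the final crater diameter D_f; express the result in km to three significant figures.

D_f ≈ 83.0 km

In SI: d = 7440 m, v = 5620 m/s.
d^0.79 = 7440^0.79 = 1144
v^0.41 = 5620^0.41 = 34.47
g^-0.24 = 0.27^-0.24 = 1.369
D_tc = 1.23 × 1144 × 34.47 × 1.369 = 66400 m
D_f = 1.25 × 66400 = 83000 m
     = 83.00 km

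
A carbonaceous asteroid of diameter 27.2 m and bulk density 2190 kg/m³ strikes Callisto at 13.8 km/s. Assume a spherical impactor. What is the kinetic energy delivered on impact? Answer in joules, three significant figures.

v = 13800 m/s.
Mass m = (π/6) ρ d³ = (π/6) × 2190 × (27.2)³ = 2.308 × 10^7 kg
E = ½ m v² = 0.5 × 2.308 × 10^7 × (13800)² = 2.198 × 10^15 J

E ≈ 2.20 × 10^15 J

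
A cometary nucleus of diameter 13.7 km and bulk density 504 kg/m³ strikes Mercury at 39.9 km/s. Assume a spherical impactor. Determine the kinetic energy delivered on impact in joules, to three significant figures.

E ≈ 5.40 × 10^23 J

d = 13700 m; v = 39900 m/s.
Mass m = (π/6) ρ d³ = (π/6) × 504 × (13700)³ = 6.786 × 10^14 kg
E = ½ m v² = 0.5 × 6.786 × 10^14 × (39900)² = 5.402 × 10^23 J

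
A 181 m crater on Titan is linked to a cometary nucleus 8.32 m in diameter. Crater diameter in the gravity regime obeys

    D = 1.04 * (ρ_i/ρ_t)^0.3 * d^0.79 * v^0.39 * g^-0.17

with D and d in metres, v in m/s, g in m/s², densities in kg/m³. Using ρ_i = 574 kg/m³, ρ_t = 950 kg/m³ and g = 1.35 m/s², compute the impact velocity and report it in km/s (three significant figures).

v ≈ 12.8 km/s

Rearranging for v: v = [D / (1.04 · (574/950)^0.3 · 8.32^0.79 · 1.35^-0.17)]^(1/0.39).
(574/950)^0.3 = 0.8597
8.32^0.79 = 5.332
1.35^-0.17 = 0.9503
Denominator = 1.04 × 0.8597 × 5.332 × 0.9503 = 4.530
D / 4.530 = 181 / 4.530 = 39.96
v = 39.96^(1/0.39) = 39.96^2.5641 = 12786 m/s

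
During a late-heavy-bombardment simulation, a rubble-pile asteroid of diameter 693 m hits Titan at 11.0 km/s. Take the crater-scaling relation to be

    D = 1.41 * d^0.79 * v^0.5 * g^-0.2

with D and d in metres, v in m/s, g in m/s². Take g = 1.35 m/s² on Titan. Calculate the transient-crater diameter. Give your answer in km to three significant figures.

D ≈ 24.4 km

In SI units: v = 11000 m/s.
d^0.79 = 693^0.79 = 175.5
v^0.5 = 11000^0.5 = 104.9
g^-0.2 = 1.35^-0.2 = 0.9417
D = 1.41 × 175.5 × 104.9 × 0.9417 = 24445 m
   = 24.44 km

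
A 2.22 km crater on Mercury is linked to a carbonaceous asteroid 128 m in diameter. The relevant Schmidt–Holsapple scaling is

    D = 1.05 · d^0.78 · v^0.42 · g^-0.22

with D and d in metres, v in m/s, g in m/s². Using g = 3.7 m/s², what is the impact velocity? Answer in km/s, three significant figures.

Rearranging for v: v = [D / (1.05 · 128^0.78 · 3.7^-0.22)]^(1/0.42).
D = 2220 m.
128^0.78 = 44.02
3.7^-0.22 = 0.7499
Denominator = 1.05 × 44.02 × 0.7499 = 34.66
D / 34.66 = 2220 / 34.66 = 64.05
v = 64.05^(1/0.42) = 64.05^2.381 = 20013 m/s

v ≈ 20.0 km/s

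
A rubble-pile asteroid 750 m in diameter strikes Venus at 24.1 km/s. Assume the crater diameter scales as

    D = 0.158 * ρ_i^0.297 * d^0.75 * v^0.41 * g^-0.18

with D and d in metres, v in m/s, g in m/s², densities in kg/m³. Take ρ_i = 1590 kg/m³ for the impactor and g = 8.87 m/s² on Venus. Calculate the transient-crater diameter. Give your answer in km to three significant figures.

In SI units: v = 24100 m/s.
ρ_i^0.297 = 1590^0.297 = 8.929
d^0.75 = 750^0.75 = 143.3
v^0.41 = 24100^0.41 = 62.61
g^-0.18 = 8.87^-0.18 = 0.6751
D = 0.158 × 8.929 × 143.3 × 62.61 × 0.6751 = 8545 m
   = 8.545 km

D ≈ 8.55 km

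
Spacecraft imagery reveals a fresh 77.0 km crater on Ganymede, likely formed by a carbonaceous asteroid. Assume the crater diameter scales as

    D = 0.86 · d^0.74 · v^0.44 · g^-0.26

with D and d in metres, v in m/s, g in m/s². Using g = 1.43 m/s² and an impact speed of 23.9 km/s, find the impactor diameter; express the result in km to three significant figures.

Rearranging for d: d = [D / (0.86 · 23900^0.44 · 1.43^-0.26)]^(1/0.74).
D = 77000 m.
23900^0.44 = 84.43
1.43^-0.26 = 0.9112
Denominator = 0.86 × 84.43 × 0.9112 = 66.16
D / 66.16 = 77000 / 66.16 = 1164
d = 1164^(1/0.74) = 1164^1.3514 = 13910 m

d ≈ 13.9 km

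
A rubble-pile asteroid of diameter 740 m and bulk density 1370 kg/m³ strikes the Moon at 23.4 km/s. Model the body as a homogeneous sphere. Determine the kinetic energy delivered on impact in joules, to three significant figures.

v = 23400 m/s.
Mass m = (π/6) ρ d³ = (π/6) × 1370 × (740)³ = 2.907 × 10^11 kg
E = ½ m v² = 0.5 × 2.907 × 10^11 × (23400)² = 7.959 × 10^19 J

E ≈ 7.96 × 10^19 J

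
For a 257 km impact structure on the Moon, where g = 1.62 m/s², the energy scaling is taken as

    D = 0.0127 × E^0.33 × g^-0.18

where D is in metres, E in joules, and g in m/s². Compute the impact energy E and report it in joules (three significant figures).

E ≈ 1.80 × 10^22 J

Rearranging: E = [D / (0.0127 · g^-0.18)]^(1/0.33).
D = 257000 m.
g^-0.18 = 1.62^-0.18 = 0.9168
D / (0.0127 × 0.9168) = 257000 / (0.01164) = 2.208 × 10^7
E = (2.208 × 10^7)^3.0303 = 1.797 × 10^22 J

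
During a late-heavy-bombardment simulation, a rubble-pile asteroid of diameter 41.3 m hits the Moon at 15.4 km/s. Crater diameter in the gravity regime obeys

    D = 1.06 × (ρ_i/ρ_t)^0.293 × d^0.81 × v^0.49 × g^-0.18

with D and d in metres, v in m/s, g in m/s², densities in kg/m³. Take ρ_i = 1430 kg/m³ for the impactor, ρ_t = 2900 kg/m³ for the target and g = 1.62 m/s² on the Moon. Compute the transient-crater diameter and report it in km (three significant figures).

D ≈ 1.81 km

In SI units: v = 15400 m/s.
(ρ_i/ρ_t)^0.293 = (1430/2900)^0.293 = 0.8129
d^0.81 = 41.3^0.81 = 20.37
v^0.49 = 15400^0.49 = 112.7
g^-0.18 = 1.62^-0.18 = 0.9168
D = 1.06 × 0.8129 × 20.37 × 112.7 × 0.9168 = 1814 m
   = 1.814 km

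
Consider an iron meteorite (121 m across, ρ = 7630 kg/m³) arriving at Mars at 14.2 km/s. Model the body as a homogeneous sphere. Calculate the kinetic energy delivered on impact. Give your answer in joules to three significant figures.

v = 14200 m/s.
Mass m = (π/6) ρ d³ = (π/6) × 7630 × (121)³ = 7.077 × 10^9 kg
E = ½ m v² = 0.5 × 7.077 × 10^9 × (14200)² = 7.135 × 10^17 J

E ≈ 7.14 × 10^17 J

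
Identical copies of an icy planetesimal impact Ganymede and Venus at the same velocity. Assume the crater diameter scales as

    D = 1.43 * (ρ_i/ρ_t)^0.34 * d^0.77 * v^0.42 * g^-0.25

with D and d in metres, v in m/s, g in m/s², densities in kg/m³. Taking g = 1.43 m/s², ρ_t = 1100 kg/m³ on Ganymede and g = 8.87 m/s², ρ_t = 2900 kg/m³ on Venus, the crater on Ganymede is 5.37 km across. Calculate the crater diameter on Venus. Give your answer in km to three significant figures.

D ≈ 2.45 km

The impactor-only factors (d, v, ρ_i) cancel in the ratio, leaving D_Venus/D_Ganymede = (g_Venus/g_Ganymede)^-0.25 · (ρ_t,Ganymede/ρ_t,Venus)^0.34.
(8.87/1.43)^-0.25 = 6.203^-0.25 = 0.6337
(1100/2900)^0.34 = 0.3793^0.34 = 0.7192
Ratio = 0.6337 × 0.7192 = 0.4558
D_Venus = 0.4558 × 5.37 km = 2.45 km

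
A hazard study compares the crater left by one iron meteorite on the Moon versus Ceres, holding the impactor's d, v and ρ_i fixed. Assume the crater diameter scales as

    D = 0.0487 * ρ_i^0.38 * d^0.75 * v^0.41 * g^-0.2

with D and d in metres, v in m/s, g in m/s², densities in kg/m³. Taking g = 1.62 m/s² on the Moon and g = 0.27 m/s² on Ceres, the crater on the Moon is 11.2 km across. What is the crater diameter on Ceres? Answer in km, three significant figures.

All impactor-dependent factors cancel in the ratio, leaving D_Ceres/D_Moon = (g_Ceres/g_Moon)^-0.2.
(0.27/1.62)^-0.2 = 0.1667^-0.2 = 1.431
D_Ceres = 1.431 × 11.2 km = 16.0 km

D ≈ 16.0 km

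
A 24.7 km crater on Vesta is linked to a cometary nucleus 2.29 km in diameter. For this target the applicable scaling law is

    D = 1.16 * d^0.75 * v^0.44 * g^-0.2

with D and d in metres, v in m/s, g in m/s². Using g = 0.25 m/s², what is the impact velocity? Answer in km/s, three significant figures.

v ≈ 6.86 km/s

Rearranging for v: v = [D / (1.16 · 2290^0.75 · 0.25^-0.2)]^(1/0.44).
D = 24700 m.
2290^0.75 = 331.0
0.25^-0.2 = 1.320
Denominator = 1.16 × 331.0 × 1.320 = 506.8
D / 506.8 = 24700 / 506.8 = 48.74
v = 48.74^(1/0.44) = 48.74^2.2727 = 6856 m/s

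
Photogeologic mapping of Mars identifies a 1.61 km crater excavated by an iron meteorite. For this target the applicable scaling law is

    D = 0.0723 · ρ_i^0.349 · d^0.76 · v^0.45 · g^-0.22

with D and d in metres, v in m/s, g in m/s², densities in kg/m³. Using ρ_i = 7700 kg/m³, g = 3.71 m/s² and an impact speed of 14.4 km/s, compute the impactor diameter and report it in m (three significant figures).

Rearranging for d: d = [D / (0.0723 · 7700^0.349 · 14400^0.45 · 3.71^-0.22)]^(1/0.76).
D = 1610 m.
7700^0.349 = 22.72
14400^0.45 = 74.35
3.71^-0.22 = 0.7494
Denominator = 0.0723 × 22.72 × 74.35 × 0.7494 = 91.53
D / 91.53 = 1610 / 91.53 = 17.59
d = 17.59^(1/0.76) = 17.59^1.3158 = 43.50 m

d ≈ 43.5 m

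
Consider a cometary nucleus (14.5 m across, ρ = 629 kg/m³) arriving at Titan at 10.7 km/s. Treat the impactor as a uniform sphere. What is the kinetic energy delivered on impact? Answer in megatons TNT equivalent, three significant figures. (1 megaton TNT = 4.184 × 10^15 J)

v = 10700 m/s.
Mass m = (π/6) ρ d³ = (π/6) × 629 × (14.5)³ = 1.004 × 10^6 kg
E = ½ m v² = 0.5 × 1.004 × 10^6 × (10700)² = 5.747 × 10^13 J
   = 5.747 × 10^13 / 4.184×10^15 = 0.01374 Mt

E ≈ 0.0137 Mt TNT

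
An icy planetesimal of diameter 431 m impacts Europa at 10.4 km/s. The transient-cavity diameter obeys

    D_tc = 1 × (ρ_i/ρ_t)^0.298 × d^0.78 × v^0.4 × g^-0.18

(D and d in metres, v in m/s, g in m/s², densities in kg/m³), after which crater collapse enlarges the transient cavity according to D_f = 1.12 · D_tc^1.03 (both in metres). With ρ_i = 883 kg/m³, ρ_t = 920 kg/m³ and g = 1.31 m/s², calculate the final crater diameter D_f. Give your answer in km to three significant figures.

D_f ≈ 6.22 km

v = 10400 m/s.
(ρ_i/ρ_t)^0.298 = (883/920)^0.298 = 0.9878
d^0.78 = 431^0.78 = 113.5
v^0.4 = 10400^0.4 = 40.44
g^-0.18 = 1.31^-0.18 = 0.9526
D_tc = 1 × 0.9878 × 113.5 × 40.44 × 0.9526 = 4319 m
D_f = 1.12 × (4319)^1.03 = 6218 m
     = 6.218 km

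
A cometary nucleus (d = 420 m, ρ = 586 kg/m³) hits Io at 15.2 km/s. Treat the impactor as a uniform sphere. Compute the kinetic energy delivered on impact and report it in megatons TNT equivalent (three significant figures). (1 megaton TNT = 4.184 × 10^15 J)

E ≈ 628 Mt TNT

v = 15200 m/s.
Mass m = (π/6) ρ d³ = (π/6) × 586 × (420)³ = 2.273 × 10^10 kg
E = ½ m v² = 0.5 × 2.273 × 10^10 × (15200)² = 2.626 × 10^18 J
   = 2.626 × 10^18 / 4.184×10^15 = 627.6 Mt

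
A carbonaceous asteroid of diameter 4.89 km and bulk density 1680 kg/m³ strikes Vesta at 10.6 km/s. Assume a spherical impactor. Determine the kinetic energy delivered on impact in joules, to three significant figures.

d = 4890 m; v = 10600 m/s.
Mass m = (π/6) ρ d³ = (π/6) × 1680 × (4890)³ = 1.029 × 10^14 kg
E = ½ m v² = 0.5 × 1.029 × 10^14 × (10600)² = 5.781 × 10^21 J

E ≈ 5.78 × 10^21 J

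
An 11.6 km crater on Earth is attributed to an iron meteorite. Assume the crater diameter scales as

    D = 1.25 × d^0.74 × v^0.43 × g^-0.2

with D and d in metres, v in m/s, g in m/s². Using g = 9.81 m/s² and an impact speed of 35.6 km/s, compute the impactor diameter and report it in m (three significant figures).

Rearranging for d: d = [D / (1.25 · 35600^0.43 · 9.81^-0.2)]^(1/0.74).
D = 11600 m.
35600^0.43 = 90.60
9.81^-0.2 = 0.6334
Denominator = 1.25 × 90.60 × 0.6334 = 71.73
D / 71.73 = 11600 / 71.73 = 161.7
d = 161.7^(1/0.74) = 161.7^1.3514 = 965.7 m

d ≈ 966 m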